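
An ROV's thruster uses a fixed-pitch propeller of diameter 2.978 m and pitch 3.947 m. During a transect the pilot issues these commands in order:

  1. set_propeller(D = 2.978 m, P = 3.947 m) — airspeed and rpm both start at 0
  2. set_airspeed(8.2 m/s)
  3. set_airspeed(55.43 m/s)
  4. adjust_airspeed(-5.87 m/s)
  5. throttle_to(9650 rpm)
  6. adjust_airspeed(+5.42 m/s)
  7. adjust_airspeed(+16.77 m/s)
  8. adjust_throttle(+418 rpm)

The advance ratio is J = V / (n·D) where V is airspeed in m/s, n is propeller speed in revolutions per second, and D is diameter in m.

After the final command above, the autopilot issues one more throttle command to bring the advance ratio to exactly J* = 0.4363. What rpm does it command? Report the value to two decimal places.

set_propeller: D = 2.978 m, P = 3.947 m (p = P/D = 1.325386); state ← (V=0, rpm=0)
set_airspeed(8.2): V ← 8.2 m/s
set_airspeed(55.43): V ← 55.43 m/s
adjust_airspeed(-5.87): V ← 55.43 -5.87 = 49.56 m/s
throttle_to(9650): rpm ← 9650
adjust_airspeed(+5.42): V ← 49.56 +5.42 = 54.98 m/s
adjust_airspeed(+16.77): V ← 54.98 +16.77 = 71.75 m/s
adjust_throttle(+418): rpm ← 9650 +418 = 10068
final state: V = 71.75 m/s, rpm = 10068 → n = rpm/60 = 167.800000 rev/s
target J* = 0.4363; solve J* = V/(n·D) for n: n = V/(J*·D) = 71.75/(0.4363 × 2.978) = 55.221983 rev/s
rpm = 60·n = 3313.318988

rpm = 3313.32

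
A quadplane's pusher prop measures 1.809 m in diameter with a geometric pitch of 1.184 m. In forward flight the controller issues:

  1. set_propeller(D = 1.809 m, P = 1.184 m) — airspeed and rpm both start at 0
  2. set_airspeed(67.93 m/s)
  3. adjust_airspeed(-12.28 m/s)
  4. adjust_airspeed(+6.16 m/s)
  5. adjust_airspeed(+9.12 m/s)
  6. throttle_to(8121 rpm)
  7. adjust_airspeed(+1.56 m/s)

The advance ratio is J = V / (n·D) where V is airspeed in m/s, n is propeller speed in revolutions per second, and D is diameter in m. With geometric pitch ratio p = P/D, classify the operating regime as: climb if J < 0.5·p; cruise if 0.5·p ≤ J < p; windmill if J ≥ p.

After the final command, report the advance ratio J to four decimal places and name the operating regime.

set_propeller: D = 1.809 m, P = 1.184 m (p = P/D = 0.654505); state ← (V=0, rpm=0)
set_airspeed(67.93): V ← 67.93 m/s
adjust_airspeed(-12.28): V ← 67.93 -12.28 = 55.65 m/s
adjust_airspeed(+6.16): V ← 55.65 +6.16 = 61.81 m/s
adjust_airspeed(+9.12): V ← 61.81 +9.12 = 70.93 m/s
throttle_to(8121): rpm ← 8121
adjust_airspeed(+1.56): V ← 70.93 +1.56 = 72.49 m/s
final state: V = 72.49 m/s, rpm = 8121 → n = rpm/60 = 135.350000 rev/s
J = V / (n·D) = 72.49 / (135.350000 × 1.809) = 0.296061
regime bands: climb J<0.3273 | cruise [0.3273, 0.6545) | windmill J≥0.6545
J = 0.2961 → climb

J = 0.2961, regime = climb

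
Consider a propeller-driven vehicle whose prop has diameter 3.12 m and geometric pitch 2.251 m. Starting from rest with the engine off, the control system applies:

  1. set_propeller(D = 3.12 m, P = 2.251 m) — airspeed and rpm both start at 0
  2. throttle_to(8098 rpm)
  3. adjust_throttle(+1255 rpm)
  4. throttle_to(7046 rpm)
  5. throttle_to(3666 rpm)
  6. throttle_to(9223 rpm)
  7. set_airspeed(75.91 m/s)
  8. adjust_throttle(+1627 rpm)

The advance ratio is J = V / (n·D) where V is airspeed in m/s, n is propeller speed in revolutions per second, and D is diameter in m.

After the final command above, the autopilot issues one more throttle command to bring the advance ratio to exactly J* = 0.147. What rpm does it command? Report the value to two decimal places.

rpm = 9930.66

set_propeller: D = 3.12 m, P = 2.251 m (p = P/D = 0.721474); state ← (V=0, rpm=0)
throttle_to(8098): rpm ← 8098
adjust_throttle(+1255): rpm ← 8098 +1255 = 9353
throttle_to(7046): rpm ← 7046
throttle_to(3666): rpm ← 3666
throttle_to(9223): rpm ← 9223
set_airspeed(75.91): V ← 75.91 m/s
adjust_throttle(+1627): rpm ← 9223 +1627 = 10850
final state: V = 75.91 m/s, rpm = 10850 → n = rpm/60 = 180.833333 rev/s
target J* = 0.147; solve J* = V/(n·D) for n: n = V/(J*·D) = 75.91/(0.147 × 3.12) = 165.511076 rev/s
rpm = 60·n = 9930.664574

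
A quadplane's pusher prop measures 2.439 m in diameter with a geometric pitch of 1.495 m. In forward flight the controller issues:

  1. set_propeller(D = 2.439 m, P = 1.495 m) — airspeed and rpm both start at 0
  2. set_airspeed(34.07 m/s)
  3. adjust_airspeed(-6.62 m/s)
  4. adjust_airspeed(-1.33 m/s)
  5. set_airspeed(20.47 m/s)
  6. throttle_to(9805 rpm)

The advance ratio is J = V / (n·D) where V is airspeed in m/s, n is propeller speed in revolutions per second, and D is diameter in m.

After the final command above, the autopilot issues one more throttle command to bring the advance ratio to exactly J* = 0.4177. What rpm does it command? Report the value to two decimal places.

set_propeller: D = 2.439 m, P = 1.495 m (p = P/D = 0.612956); state ← (V=0, rpm=0)
set_airspeed(34.07): V ← 34.07 m/s
adjust_airspeed(-6.62): V ← 34.07 -6.62 = 27.45 m/s
adjust_airspeed(-1.33): V ← 27.45 -1.33 = 26.12 m/s
set_airspeed(20.47): V ← 20.47 m/s
throttle_to(9805): rpm ← 9805
final state: V = 20.47 m/s, rpm = 9805 → n = rpm/60 = 163.416667 rev/s
target J* = 0.4177; solve J* = V/(n·D) for n: n = V/(J*·D) = 20.47/(0.4177 × 2.439) = 20.092851 rev/s
rpm = 60·n = 1205.571069

rpm = 1205.57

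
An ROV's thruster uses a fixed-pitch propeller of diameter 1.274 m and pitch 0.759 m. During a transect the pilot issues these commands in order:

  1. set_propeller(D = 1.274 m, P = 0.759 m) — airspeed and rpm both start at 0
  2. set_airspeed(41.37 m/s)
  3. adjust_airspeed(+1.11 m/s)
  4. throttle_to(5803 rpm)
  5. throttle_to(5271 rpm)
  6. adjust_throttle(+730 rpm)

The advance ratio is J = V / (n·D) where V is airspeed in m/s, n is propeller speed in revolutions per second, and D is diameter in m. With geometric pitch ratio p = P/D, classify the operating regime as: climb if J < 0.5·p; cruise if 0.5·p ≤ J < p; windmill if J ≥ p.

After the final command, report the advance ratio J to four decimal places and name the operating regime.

J = 0.3334, regime = cruise

set_propeller: D = 1.274 m, P = 0.759 m (p = P/D = 0.595761); state ← (V=0, rpm=0)
set_airspeed(41.37): V ← 41.37 m/s
adjust_airspeed(+1.11): V ← 41.37 +1.11 = 42.48 m/s
throttle_to(5803): rpm ← 5803
throttle_to(5271): rpm ← 5271
adjust_throttle(+730): rpm ← 5271 +730 = 6001
final state: V = 42.48 m/s, rpm = 6001 → n = rpm/60 = 100.016667 rev/s
J = V / (n·D) = 42.48 / (100.016667 × 1.274) = 0.333382
regime bands: climb J<0.2979 | cruise [0.2979, 0.5958) | windmill J≥0.5958
J = 0.3334 → cruise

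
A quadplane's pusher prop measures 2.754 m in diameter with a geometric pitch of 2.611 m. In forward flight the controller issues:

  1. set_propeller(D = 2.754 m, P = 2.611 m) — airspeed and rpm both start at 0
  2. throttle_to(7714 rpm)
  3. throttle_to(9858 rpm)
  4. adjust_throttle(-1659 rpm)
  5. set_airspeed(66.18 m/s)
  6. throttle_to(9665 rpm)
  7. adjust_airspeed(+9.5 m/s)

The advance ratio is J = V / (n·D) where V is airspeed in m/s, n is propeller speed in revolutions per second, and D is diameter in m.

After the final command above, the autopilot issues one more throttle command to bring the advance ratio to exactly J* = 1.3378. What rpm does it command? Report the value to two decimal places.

set_propeller: D = 2.754 m, P = 2.611 m (p = P/D = 0.948076); state ← (V=0, rpm=0)
throttle_to(7714): rpm ← 7714
throttle_to(9858): rpm ← 9858
adjust_throttle(-1659): rpm ← 9858 -1659 = 8199
set_airspeed(66.18): V ← 66.18 m/s
throttle_to(9665): rpm ← 9665
adjust_airspeed(+9.5): V ← 66.18 +9.5 = 75.68 m/s
final state: V = 75.68 m/s, rpm = 9665 → n = rpm/60 = 161.083333 rev/s
target J* = 1.3378; solve J* = V/(n·D) for n: n = V/(J*·D) = 75.68/(1.3378 × 2.754) = 20.541209 rev/s
rpm = 60·n = 1232.472524

rpm = 1232.47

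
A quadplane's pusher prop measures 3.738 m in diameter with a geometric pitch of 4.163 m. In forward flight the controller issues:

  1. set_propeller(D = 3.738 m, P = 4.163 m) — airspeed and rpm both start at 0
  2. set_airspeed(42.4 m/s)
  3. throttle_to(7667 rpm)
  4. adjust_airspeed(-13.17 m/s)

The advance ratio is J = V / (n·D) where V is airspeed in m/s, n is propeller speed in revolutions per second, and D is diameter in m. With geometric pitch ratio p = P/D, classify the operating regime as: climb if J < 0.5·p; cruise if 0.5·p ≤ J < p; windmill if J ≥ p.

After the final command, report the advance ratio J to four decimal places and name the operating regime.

set_propeller: D = 3.738 m, P = 4.163 m (p = P/D = 1.113697); state ← (V=0, rpm=0)
set_airspeed(42.4): V ← 42.4 m/s
throttle_to(7667): rpm ← 7667
adjust_airspeed(-13.17): V ← 42.4 -13.17 = 29.23 m/s
final state: V = 29.23 m/s, rpm = 7667 → n = rpm/60 = 127.783333 rev/s
J = V / (n·D) = 29.23 / (127.783333 × 3.738) = 0.061195
regime bands: climb J<0.5568 | cruise [0.5568, 1.1137) | windmill J≥1.1137
J = 0.0612 → climb

J = 0.0612, regime = climb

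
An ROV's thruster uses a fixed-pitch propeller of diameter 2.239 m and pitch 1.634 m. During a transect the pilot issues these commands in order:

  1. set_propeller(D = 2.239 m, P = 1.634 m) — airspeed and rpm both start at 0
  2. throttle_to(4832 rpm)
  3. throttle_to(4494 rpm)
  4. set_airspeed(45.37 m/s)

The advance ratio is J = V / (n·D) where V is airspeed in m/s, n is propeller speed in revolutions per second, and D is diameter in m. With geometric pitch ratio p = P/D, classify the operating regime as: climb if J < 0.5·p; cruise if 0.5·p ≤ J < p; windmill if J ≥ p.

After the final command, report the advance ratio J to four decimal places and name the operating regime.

J = 0.2705, regime = climb

set_propeller: D = 2.239 m, P = 1.634 m (p = P/D = 0.729790); state ← (V=0, rpm=0)
throttle_to(4832): rpm ← 4832
throttle_to(4494): rpm ← 4494
set_airspeed(45.37): V ← 45.37 m/s
final state: V = 45.37 m/s, rpm = 4494 → n = rpm/60 = 74.900000 rev/s
J = V / (n·D) = 45.37 / (74.900000 × 2.239) = 0.270541
regime bands: climb J<0.3649 | cruise [0.3649, 0.7298) | windmill J≥0.7298
J = 0.2705 → climb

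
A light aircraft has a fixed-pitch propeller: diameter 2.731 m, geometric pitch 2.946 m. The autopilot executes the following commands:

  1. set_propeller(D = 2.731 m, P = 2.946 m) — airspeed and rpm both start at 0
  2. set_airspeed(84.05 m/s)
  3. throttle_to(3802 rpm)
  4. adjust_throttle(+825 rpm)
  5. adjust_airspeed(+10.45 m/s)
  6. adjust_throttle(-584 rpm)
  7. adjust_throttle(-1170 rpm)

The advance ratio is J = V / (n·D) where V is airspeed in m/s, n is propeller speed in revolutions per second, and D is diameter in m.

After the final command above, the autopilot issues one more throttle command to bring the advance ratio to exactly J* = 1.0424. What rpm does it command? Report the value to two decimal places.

rpm = 1991.71

set_propeller: D = 2.731 m, P = 2.946 m (p = P/D = 1.078726); state ← (V=0, rpm=0)
set_airspeed(84.05): V ← 84.05 m/s
throttle_to(3802): rpm ← 3802
adjust_throttle(+825): rpm ← 3802 +825 = 4627
adjust_airspeed(+10.45): V ← 84.05 +10.45 = 94.5 m/s
adjust_throttle(-584): rpm ← 4627 -584 = 4043
adjust_throttle(-1170): rpm ← 4043 -1170 = 2873
final state: V = 94.5 m/s, rpm = 2873 → n = rpm/60 = 47.883333 rev/s
target J* = 1.0424; solve J* = V/(n·D) for n: n = V/(J*·D) = 94.5/(1.0424 × 2.731) = 33.195232 rev/s
rpm = 60·n = 1991.713908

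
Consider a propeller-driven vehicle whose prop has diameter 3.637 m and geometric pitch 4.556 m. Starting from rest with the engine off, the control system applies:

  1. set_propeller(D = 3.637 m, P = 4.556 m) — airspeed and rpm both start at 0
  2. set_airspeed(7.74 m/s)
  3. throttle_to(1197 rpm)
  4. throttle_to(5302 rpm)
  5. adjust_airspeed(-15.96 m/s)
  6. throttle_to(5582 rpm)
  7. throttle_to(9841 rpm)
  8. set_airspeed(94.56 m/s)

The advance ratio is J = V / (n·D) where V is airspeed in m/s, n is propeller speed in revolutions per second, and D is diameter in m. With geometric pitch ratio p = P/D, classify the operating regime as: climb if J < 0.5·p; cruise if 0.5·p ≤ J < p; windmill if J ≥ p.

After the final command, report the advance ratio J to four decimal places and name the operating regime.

J = 0.1585, regime = climb

set_propeller: D = 3.637 m, P = 4.556 m (p = P/D = 1.252681); state ← (V=0, rpm=0)
set_airspeed(7.74): V ← 7.74 m/s
throttle_to(1197): rpm ← 1197
throttle_to(5302): rpm ← 5302
adjust_airspeed(-15.96): V ← 7.74 -15.96 = -8.22 m/s
throttle_to(5582): rpm ← 5582
throttle_to(9841): rpm ← 9841
set_airspeed(94.56): V ← 94.56 m/s
final state: V = 94.56 m/s, rpm = 9841 → n = rpm/60 = 164.016667 rev/s
J = V / (n·D) = 94.56 / (164.016667 × 3.637) = 0.158517
regime bands: climb J<0.6263 | cruise [0.6263, 1.2527) | windmill J≥1.2527
J = 0.1585 → climb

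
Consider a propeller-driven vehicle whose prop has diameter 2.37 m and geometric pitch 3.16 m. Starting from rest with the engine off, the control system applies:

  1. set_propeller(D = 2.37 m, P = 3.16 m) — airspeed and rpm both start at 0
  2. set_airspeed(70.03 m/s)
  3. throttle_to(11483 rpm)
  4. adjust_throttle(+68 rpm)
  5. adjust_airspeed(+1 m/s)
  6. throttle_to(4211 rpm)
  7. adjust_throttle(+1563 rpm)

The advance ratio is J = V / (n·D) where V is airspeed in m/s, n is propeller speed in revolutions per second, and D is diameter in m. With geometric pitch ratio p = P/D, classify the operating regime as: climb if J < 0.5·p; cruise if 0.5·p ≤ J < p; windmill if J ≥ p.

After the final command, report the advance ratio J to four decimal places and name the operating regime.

J = 0.3114, regime = climb

set_propeller: D = 2.37 m, P = 3.16 m (p = P/D = 1.333333); state ← (V=0, rpm=0)
set_airspeed(70.03): V ← 70.03 m/s
throttle_to(11483): rpm ← 11483
adjust_throttle(+68): rpm ← 11483 +68 = 11551
adjust_airspeed(+1): V ← 70.03 +1 = 71.03 m/s
throttle_to(4211): rpm ← 4211
adjust_throttle(+1563): rpm ← 4211 +1563 = 5774
final state: V = 71.03 m/s, rpm = 5774 → n = rpm/60 = 96.233333 rev/s
J = V / (n·D) = 71.03 / (96.233333 × 2.37) = 0.311435
regime bands: climb J<0.6667 | cruise [0.6667, 1.3333) | windmill J≥1.3333
J = 0.3114 → climb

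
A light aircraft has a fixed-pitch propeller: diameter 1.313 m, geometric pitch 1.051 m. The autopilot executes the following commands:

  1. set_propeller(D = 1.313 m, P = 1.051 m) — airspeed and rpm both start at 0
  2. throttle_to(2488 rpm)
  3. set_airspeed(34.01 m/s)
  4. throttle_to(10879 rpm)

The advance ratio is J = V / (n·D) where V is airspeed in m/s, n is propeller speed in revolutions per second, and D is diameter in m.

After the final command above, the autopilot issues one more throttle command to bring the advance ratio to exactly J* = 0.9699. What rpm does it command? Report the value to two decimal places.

rpm = 1602.38

set_propeller: D = 1.313 m, P = 1.051 m (p = P/D = 0.800457); state ← (V=0, rpm=0)
throttle_to(2488): rpm ← 2488
set_airspeed(34.01): V ← 34.01 m/s
throttle_to(10879): rpm ← 10879
final state: V = 34.01 m/s, rpm = 10879 → n = rpm/60 = 181.316667 rev/s
target J* = 0.9699; solve J* = V/(n·D) for n: n = V/(J*·D) = 34.01/(0.9699 × 1.313) = 26.706375 rev/s
rpm = 60·n = 1602.382513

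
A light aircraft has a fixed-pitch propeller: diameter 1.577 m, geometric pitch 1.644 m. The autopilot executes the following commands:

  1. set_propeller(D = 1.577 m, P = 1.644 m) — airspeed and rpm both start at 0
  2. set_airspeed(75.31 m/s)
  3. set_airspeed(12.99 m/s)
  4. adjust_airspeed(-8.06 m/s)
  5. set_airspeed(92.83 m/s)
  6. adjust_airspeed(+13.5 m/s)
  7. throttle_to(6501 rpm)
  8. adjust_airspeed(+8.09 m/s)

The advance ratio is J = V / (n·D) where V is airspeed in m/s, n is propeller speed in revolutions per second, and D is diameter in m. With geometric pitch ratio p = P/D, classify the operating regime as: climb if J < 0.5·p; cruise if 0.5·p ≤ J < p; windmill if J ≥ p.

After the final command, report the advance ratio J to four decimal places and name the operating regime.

set_propeller: D = 1.577 m, P = 1.644 m (p = P/D = 1.042486); state ← (V=0, rpm=0)
set_airspeed(75.31): V ← 75.31 m/s
set_airspeed(12.99): V ← 12.99 m/s
adjust_airspeed(-8.06): V ← 12.99 -8.06 = 4.93 m/s
set_airspeed(92.83): V ← 92.83 m/s
adjust_airspeed(+13.5): V ← 92.83 +13.5 = 106.33 m/s
throttle_to(6501): rpm ← 6501
adjust_airspeed(+8.09): V ← 106.33 +8.09 = 114.42 m/s
final state: V = 114.42 m/s, rpm = 6501 → n = rpm/60 = 108.350000 rev/s
J = V / (n·D) = 114.42 / (108.350000 × 1.577) = 0.669640
regime bands: climb J<0.5212 | cruise [0.5212, 1.0425) | windmill J≥1.0425
J = 0.6696 → cruise

J = 0.6696, regime = cruise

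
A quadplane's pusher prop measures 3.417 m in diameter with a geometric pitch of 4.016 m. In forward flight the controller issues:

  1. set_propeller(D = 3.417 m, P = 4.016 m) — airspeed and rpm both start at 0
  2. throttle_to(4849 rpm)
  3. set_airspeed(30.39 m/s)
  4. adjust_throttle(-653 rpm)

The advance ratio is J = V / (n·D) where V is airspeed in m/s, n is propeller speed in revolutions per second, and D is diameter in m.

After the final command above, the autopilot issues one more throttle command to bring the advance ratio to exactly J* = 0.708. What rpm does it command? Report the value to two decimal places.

set_propeller: D = 3.417 m, P = 4.016 m (p = P/D = 1.175300); state ← (V=0, rpm=0)
throttle_to(4849): rpm ← 4849
set_airspeed(30.39): V ← 30.39 m/s
adjust_throttle(-653): rpm ← 4849 -653 = 4196
final state: V = 30.39 m/s, rpm = 4196 → n = rpm/60 = 69.933333 rev/s
target J* = 0.708; solve J* = V/(n·D) for n: n = V/(J*·D) = 30.39/(0.708 × 3.417) = 12.561817 rev/s
rpm = 60·n = 753.709022

rpm = 753.71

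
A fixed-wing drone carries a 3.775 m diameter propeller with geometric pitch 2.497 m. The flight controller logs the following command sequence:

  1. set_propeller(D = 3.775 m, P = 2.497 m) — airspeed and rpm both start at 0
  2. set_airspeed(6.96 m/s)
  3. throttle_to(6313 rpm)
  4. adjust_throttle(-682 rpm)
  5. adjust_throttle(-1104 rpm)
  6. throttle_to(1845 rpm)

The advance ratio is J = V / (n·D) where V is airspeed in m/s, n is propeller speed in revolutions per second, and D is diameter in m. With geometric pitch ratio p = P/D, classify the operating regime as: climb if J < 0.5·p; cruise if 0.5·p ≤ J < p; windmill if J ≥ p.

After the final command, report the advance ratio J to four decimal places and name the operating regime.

set_propeller: D = 3.775 m, P = 2.497 m (p = P/D = 0.661457); state ← (V=0, rpm=0)
set_airspeed(6.96): V ← 6.96 m/s
throttle_to(6313): rpm ← 6313
adjust_throttle(-682): rpm ← 6313 -682 = 5631
adjust_throttle(-1104): rpm ← 5631 -1104 = 4527
throttle_to(1845): rpm ← 1845
final state: V = 6.96 m/s, rpm = 1845 → n = rpm/60 = 30.750000 rev/s
J = V / (n·D) = 6.96 / (30.750000 × 3.775) = 0.059958
regime bands: climb J<0.3307 | cruise [0.3307, 0.6615) | windmill J≥0.6615
J = 0.0600 → climb

J = 0.0600, regime = climb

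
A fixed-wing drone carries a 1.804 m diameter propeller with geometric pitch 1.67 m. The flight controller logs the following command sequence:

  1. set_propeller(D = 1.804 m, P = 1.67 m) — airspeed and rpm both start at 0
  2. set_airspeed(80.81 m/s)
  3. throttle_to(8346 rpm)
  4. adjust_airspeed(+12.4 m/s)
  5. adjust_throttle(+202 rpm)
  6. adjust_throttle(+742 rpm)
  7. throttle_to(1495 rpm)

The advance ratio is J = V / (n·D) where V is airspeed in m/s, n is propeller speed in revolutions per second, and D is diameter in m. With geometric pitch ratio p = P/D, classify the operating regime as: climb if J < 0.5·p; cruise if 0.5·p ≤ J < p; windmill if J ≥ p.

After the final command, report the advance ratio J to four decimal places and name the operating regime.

J = 2.0737, regime = windmill

set_propeller: D = 1.804 m, P = 1.67 m (p = P/D = 0.925721); state ← (V=0, rpm=0)
set_airspeed(80.81): V ← 80.81 m/s
throttle_to(8346): rpm ← 8346
adjust_airspeed(+12.4): V ← 80.81 +12.4 = 93.21 m/s
adjust_throttle(+202): rpm ← 8346 +202 = 8548
adjust_throttle(+742): rpm ← 8548 +742 = 9290
throttle_to(1495): rpm ← 1495
final state: V = 93.21 m/s, rpm = 1495 → n = rpm/60 = 24.916667 rev/s
J = V / (n·D) = 93.21 / (24.916667 × 1.804) = 2.073653
regime bands: climb J<0.4629 | cruise [0.4629, 0.9257) | windmill J≥0.9257
J = 2.0737 → windmill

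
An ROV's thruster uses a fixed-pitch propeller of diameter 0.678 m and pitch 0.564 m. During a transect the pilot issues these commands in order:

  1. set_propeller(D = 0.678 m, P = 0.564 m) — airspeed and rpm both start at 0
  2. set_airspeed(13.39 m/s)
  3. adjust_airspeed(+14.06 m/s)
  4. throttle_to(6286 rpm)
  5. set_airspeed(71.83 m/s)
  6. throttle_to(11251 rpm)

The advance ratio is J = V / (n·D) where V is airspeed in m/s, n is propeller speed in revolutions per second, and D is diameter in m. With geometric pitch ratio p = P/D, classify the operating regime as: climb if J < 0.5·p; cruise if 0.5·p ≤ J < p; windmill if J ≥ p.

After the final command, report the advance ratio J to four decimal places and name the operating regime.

set_propeller: D = 0.678 m, P = 0.564 m (p = P/D = 0.831858); state ← (V=0, rpm=0)
set_airspeed(13.39): V ← 13.39 m/s
adjust_airspeed(+14.06): V ← 13.39 +14.06 = 27.45 m/s
throttle_to(6286): rpm ← 6286
set_airspeed(71.83): V ← 71.83 m/s
throttle_to(11251): rpm ← 11251
final state: V = 71.83 m/s, rpm = 11251 → n = rpm/60 = 187.516667 rev/s
J = V / (n·D) = 71.83 / (187.516667 × 0.678) = 0.564984
regime bands: climb J<0.4159 | cruise [0.4159, 0.8319) | windmill J≥0.8319
J = 0.5650 → cruise

J = 0.5650, regime = cruise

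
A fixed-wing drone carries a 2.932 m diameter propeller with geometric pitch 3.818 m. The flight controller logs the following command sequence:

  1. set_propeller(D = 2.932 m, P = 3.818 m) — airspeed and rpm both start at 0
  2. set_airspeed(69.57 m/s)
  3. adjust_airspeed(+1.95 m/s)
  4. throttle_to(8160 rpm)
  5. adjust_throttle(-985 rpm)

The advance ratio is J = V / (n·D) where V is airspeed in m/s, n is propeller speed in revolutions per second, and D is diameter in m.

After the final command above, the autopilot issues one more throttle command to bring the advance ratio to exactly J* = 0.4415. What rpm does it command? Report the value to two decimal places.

set_propeller: D = 2.932 m, P = 3.818 m (p = P/D = 1.302183); state ← (V=0, rpm=0)
set_airspeed(69.57): V ← 69.57 m/s
adjust_airspeed(+1.95): V ← 69.57 +1.95 = 71.52 m/s
throttle_to(8160): rpm ← 8160
adjust_throttle(-985): rpm ← 8160 -985 = 7175
final state: V = 71.52 m/s, rpm = 7175 → n = rpm/60 = 119.583333 rev/s
target J* = 0.4415; solve J* = V/(n·D) for n: n = V/(J*·D) = 71.52/(0.4415 × 2.932) = 55.250070 rev/s
rpm = 60·n = 3315.004195

rpm = 3315.00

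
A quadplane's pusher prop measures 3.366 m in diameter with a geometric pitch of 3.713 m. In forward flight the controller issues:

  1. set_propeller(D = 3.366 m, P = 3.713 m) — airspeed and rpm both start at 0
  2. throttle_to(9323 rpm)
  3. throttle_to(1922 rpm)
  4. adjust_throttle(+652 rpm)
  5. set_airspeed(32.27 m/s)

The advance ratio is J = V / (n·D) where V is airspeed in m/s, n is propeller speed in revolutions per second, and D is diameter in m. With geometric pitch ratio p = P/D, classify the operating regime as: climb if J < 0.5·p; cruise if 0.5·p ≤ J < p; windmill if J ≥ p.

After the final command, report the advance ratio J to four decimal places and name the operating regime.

J = 0.2235, regime = climb

set_propeller: D = 3.366 m, P = 3.713 m (p = P/D = 1.103090); state ← (V=0, rpm=0)
throttle_to(9323): rpm ← 9323
throttle_to(1922): rpm ← 1922
adjust_throttle(+652): rpm ← 1922 +652 = 2574
set_airspeed(32.27): V ← 32.27 m/s
final state: V = 32.27 m/s, rpm = 2574 → n = rpm/60 = 42.900000 rev/s
J = V / (n·D) = 32.27 / (42.900000 × 3.366) = 0.223474
regime bands: climb J<0.5515 | cruise [0.5515, 1.1031) | windmill J≥1.1031
J = 0.2235 → climb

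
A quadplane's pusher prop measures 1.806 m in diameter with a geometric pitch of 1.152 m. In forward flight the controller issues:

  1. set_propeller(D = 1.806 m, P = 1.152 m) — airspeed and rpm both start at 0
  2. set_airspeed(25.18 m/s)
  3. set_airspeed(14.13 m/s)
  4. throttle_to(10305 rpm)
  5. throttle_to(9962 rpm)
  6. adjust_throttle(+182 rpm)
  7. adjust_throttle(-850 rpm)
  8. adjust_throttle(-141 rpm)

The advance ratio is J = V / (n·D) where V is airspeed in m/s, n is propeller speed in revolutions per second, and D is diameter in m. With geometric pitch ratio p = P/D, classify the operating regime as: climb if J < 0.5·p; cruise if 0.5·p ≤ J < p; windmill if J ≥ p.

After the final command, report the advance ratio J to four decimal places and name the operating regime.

J = 0.0513, regime = climb

set_propeller: D = 1.806 m, P = 1.152 m (p = P/D = 0.637874); state ← (V=0, rpm=0)
set_airspeed(25.18): V ← 25.18 m/s
set_airspeed(14.13): V ← 14.13 m/s
throttle_to(10305): rpm ← 10305
throttle_to(9962): rpm ← 9962
adjust_throttle(+182): rpm ← 9962 +182 = 10144
adjust_throttle(-850): rpm ← 10144 -850 = 9294
adjust_throttle(-141): rpm ← 9294 -141 = 9153
final state: V = 14.13 m/s, rpm = 9153 → n = rpm/60 = 152.550000 rev/s
J = V / (n·D) = 14.13 / (152.550000 × 1.806) = 0.051288
regime bands: climb J<0.3189 | cruise [0.3189, 0.6379) | windmill J≥0.6379
J = 0.0513 → climb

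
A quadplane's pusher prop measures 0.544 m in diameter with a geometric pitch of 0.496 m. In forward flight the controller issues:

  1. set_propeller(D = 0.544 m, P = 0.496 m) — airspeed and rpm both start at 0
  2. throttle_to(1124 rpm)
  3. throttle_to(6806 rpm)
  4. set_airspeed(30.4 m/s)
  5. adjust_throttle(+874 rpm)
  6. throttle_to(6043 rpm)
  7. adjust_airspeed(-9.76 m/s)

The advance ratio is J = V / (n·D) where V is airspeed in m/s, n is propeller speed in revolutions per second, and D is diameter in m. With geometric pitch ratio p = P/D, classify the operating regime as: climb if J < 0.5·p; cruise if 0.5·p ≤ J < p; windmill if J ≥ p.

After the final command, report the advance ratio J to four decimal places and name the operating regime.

J = 0.3767, regime = climb

set_propeller: D = 0.544 m, P = 0.496 m (p = P/D = 0.911765); state ← (V=0, rpm=0)
throttle_to(1124): rpm ← 1124
throttle_to(6806): rpm ← 6806
set_airspeed(30.4): V ← 30.4 m/s
adjust_throttle(+874): rpm ← 6806 +874 = 7680
throttle_to(6043): rpm ← 6043
adjust_airspeed(-9.76): V ← 30.4 -9.76 = 20.64 m/s
final state: V = 20.64 m/s, rpm = 6043 → n = rpm/60 = 100.716667 rev/s
J = V / (n·D) = 20.64 / (100.716667 × 0.544) = 0.376712
regime bands: climb J<0.4559 | cruise [0.4559, 0.9118) | windmill J≥0.9118
J = 0.3767 → climb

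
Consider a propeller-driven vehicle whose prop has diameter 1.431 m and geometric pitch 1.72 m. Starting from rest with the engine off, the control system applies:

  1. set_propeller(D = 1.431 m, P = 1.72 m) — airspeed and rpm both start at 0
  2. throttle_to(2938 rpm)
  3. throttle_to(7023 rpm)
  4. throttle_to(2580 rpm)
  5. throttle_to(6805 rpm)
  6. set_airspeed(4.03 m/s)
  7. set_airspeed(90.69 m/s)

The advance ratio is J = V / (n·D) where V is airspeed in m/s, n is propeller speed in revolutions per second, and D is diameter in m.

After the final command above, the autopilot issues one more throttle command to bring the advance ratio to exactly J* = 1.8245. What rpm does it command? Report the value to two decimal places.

set_propeller: D = 1.431 m, P = 1.72 m (p = P/D = 1.201957); state ← (V=0, rpm=0)
throttle_to(2938): rpm ← 2938
throttle_to(7023): rpm ← 7023
throttle_to(2580): rpm ← 2580
throttle_to(6805): rpm ← 6805
set_airspeed(4.03): V ← 4.03 m/s
set_airspeed(90.69): V ← 90.69 m/s
final state: V = 90.69 m/s, rpm = 6805 → n = rpm/60 = 113.416667 rev/s
target J* = 1.8245; solve J* = V/(n·D) for n: n = V/(J*·D) = 90.69/(1.8245 × 1.431) = 34.735688 rev/s
rpm = 60·n = 2084.141257

rpm = 2084.14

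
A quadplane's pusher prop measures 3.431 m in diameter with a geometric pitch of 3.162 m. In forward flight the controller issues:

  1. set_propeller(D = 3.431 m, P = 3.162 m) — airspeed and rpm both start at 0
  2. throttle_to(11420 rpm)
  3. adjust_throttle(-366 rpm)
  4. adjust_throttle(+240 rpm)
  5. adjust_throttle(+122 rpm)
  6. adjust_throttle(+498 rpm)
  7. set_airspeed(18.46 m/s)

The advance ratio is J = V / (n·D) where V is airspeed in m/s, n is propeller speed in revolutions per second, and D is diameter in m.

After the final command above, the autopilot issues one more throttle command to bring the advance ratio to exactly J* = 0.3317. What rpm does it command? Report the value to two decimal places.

set_propeller: D = 3.431 m, P = 3.162 m (p = P/D = 0.921597); state ← (V=0, rpm=0)
throttle_to(11420): rpm ← 11420
adjust_throttle(-366): rpm ← 11420 -366 = 11054
adjust_throttle(+240): rpm ← 11054 +240 = 11294
adjust_throttle(+122): rpm ← 11294 +122 = 11416
adjust_throttle(+498): rpm ← 11416 +498 = 11914
set_airspeed(18.46): V ← 18.46 m/s
final state: V = 18.46 m/s, rpm = 11914 → n = rpm/60 = 198.566667 rev/s
target J* = 0.3317; solve J* = V/(n·D) for n: n = V/(J*·D) = 18.46/(0.3317 × 3.431) = 16.220547 rev/s
rpm = 60·n = 973.232846

rpm = 973.23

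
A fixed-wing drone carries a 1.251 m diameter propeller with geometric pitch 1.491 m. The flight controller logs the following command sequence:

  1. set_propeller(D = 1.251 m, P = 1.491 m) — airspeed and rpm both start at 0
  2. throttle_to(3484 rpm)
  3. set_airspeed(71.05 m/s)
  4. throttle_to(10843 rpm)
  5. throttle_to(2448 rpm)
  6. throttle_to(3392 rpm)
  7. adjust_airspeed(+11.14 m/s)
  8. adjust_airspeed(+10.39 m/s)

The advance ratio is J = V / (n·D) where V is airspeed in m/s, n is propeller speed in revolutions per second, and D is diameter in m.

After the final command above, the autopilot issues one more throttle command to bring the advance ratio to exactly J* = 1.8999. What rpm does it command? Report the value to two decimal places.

rpm = 2337.12

set_propeller: D = 1.251 m, P = 1.491 m (p = P/D = 1.191847); state ← (V=0, rpm=0)
throttle_to(3484): rpm ← 3484
set_airspeed(71.05): V ← 71.05 m/s
throttle_to(10843): rpm ← 10843
throttle_to(2448): rpm ← 2448
throttle_to(3392): rpm ← 3392
adjust_airspeed(+11.14): V ← 71.05 +11.14 = 82.19 m/s
adjust_airspeed(+10.39): V ← 82.19 +10.39 = 92.58 m/s
final state: V = 92.58 m/s, rpm = 3392 → n = rpm/60 = 56.533333 rev/s
target J* = 1.8999; solve J* = V/(n·D) for n: n = V/(J*·D) = 92.58/(1.8999 × 1.251) = 38.951943 rev/s
rpm = 60·n = 2337.116569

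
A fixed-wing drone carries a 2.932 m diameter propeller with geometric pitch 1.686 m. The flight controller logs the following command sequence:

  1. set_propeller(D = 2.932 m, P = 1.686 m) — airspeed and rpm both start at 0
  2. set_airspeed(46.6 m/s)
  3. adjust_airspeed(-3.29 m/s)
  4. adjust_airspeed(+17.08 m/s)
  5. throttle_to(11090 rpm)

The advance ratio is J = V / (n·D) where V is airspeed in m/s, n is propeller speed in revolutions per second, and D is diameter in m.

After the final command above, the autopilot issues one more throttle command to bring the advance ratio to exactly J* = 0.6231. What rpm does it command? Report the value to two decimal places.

rpm = 1983.33

set_propeller: D = 2.932 m, P = 1.686 m (p = P/D = 0.575034); state ← (V=0, rpm=0)
set_airspeed(46.6): V ← 46.6 m/s
adjust_airspeed(-3.29): V ← 46.6 -3.29 = 43.31 m/s
adjust_airspeed(+17.08): V ← 43.31 +17.08 = 60.39 m/s
throttle_to(11090): rpm ← 11090
final state: V = 60.39 m/s, rpm = 11090 → n = rpm/60 = 184.833333 rev/s
target J* = 0.6231; solve J* = V/(n·D) for n: n = V/(J*·D) = 60.39/(0.6231 × 2.932) = 33.055468 rev/s
rpm = 60·n = 1983.328090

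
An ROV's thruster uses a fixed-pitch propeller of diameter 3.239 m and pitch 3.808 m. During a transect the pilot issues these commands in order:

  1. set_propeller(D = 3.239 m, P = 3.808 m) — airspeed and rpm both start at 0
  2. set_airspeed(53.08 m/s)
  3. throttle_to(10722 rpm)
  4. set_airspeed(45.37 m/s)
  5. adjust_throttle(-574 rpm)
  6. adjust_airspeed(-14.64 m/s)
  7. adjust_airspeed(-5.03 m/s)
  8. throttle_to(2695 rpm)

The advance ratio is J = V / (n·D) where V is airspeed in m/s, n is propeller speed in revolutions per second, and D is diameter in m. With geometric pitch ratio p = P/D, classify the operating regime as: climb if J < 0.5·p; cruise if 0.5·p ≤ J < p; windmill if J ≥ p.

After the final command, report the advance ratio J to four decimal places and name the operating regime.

J = 0.1767, regime = climb

set_propeller: D = 3.239 m, P = 3.808 m (p = P/D = 1.175672); state ← (V=0, rpm=0)
set_airspeed(53.08): V ← 53.08 m/s
throttle_to(10722): rpm ← 10722
set_airspeed(45.37): V ← 45.37 m/s
adjust_throttle(-574): rpm ← 10722 -574 = 10148
adjust_airspeed(-14.64): V ← 45.37 -14.64 = 30.73 m/s
adjust_airspeed(-5.03): V ← 30.73 -5.03 = 25.7 m/s
throttle_to(2695): rpm ← 2695
final state: V = 25.7 m/s, rpm = 2695 → n = rpm/60 = 44.916667 rev/s
J = V / (n·D) = 25.7 / (44.916667 × 3.239) = 0.176650
regime bands: climb J<0.5878 | cruise [0.5878, 1.1757) | windmill J≥1.1757
J = 0.1767 → climb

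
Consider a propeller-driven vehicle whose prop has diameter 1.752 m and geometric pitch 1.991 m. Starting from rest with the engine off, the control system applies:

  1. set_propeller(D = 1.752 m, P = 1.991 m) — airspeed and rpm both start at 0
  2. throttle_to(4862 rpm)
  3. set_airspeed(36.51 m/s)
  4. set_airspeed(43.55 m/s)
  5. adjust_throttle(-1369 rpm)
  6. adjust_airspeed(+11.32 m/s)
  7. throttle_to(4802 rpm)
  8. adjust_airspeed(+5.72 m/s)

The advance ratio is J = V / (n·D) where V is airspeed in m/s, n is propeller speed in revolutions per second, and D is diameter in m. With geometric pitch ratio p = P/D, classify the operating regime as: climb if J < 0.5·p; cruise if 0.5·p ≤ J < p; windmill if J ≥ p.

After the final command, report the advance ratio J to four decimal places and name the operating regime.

J = 0.4321, regime = climb

set_propeller: D = 1.752 m, P = 1.991 m (p = P/D = 1.136416); state ← (V=0, rpm=0)
throttle_to(4862): rpm ← 4862
set_airspeed(36.51): V ← 36.51 m/s
set_airspeed(43.55): V ← 43.55 m/s
adjust_throttle(-1369): rpm ← 4862 -1369 = 3493
adjust_airspeed(+11.32): V ← 43.55 +11.32 = 54.87 m/s
throttle_to(4802): rpm ← 4802
adjust_airspeed(+5.72): V ← 54.87 +5.72 = 60.59 m/s
final state: V = 60.59 m/s, rpm = 4802 → n = rpm/60 = 80.033333 rev/s
J = V / (n·D) = 60.59 / (80.033333 × 1.752) = 0.432112
regime bands: climb J<0.5682 | cruise [0.5682, 1.1364) | windmill J≥1.1364
J = 0.4321 → climb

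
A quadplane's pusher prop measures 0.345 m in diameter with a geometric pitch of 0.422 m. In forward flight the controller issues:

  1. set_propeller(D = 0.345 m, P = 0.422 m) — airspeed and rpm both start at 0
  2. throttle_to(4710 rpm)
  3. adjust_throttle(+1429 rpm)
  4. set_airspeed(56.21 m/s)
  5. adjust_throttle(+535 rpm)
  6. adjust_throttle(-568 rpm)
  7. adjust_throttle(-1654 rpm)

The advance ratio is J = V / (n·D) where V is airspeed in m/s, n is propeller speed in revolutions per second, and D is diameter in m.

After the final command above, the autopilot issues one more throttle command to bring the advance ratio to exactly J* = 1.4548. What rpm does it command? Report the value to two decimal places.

set_propeller: D = 0.345 m, P = 0.422 m (p = P/D = 1.223188); state ← (V=0, rpm=0)
throttle_to(4710): rpm ← 4710
adjust_throttle(+1429): rpm ← 4710 +1429 = 6139
set_airspeed(56.21): V ← 56.21 m/s
adjust_throttle(+535): rpm ← 6139 +535 = 6674
adjust_throttle(-568): rpm ← 6674 -568 = 6106
adjust_throttle(-1654): rpm ← 6106 -1654 = 4452
final state: V = 56.21 m/s, rpm = 4452 → n = rpm/60 = 74.200000 rev/s
target J* = 1.4548; solve J* = V/(n·D) for n: n = V/(J*·D) = 56.21/(1.4548 × 0.345) = 111.993082 rev/s
rpm = 60·n = 6719.584942

rpm = 6719.58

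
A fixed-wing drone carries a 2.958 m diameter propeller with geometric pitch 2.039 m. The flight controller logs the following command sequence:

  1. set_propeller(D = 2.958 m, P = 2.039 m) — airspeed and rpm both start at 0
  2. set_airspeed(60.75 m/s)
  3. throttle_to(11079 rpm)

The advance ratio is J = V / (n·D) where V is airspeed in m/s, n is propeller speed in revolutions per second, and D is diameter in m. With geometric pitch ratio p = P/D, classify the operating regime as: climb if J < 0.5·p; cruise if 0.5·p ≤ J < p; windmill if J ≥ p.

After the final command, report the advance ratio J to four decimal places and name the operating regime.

J = 0.1112, regime = climb

set_propeller: D = 2.958 m, P = 2.039 m (p = P/D = 0.689317); state ← (V=0, rpm=0)
set_airspeed(60.75): V ← 60.75 m/s
throttle_to(11079): rpm ← 11079
final state: V = 60.75 m/s, rpm = 11079 → n = rpm/60 = 184.650000 rev/s
J = V / (n·D) = 60.75 / (184.650000 × 2.958) = 0.111224
regime bands: climb J<0.3447 | cruise [0.3447, 0.6893) | windmill J≥0.6893
J = 0.1112 → climb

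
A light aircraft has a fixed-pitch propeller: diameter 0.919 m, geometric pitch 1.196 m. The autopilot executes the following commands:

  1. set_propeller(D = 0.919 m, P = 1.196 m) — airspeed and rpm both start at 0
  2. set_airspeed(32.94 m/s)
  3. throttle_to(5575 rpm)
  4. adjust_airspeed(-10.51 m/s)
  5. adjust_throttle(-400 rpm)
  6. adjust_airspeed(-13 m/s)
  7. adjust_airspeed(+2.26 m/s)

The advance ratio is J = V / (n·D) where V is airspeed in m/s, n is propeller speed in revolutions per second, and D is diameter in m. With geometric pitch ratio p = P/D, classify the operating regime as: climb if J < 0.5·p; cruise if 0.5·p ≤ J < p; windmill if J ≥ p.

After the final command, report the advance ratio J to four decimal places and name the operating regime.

set_propeller: D = 0.919 m, P = 1.196 m (p = P/D = 1.301415); state ← (V=0, rpm=0)
set_airspeed(32.94): V ← 32.94 m/s
throttle_to(5575): rpm ← 5575
adjust_airspeed(-10.51): V ← 32.94 -10.51 = 22.43 m/s
adjust_throttle(-400): rpm ← 5575 -400 = 5175
adjust_airspeed(-13): V ← 22.43 -13 = 9.43 m/s
adjust_airspeed(+2.26): V ← 9.43 +2.26 = 11.69 m/s
final state: V = 11.69 m/s, rpm = 5175 → n = rpm/60 = 86.250000 rev/s
J = V / (n·D) = 11.69 / (86.250000 × 0.919) = 0.147482
regime bands: climb J<0.6507 | cruise [0.6507, 1.3014) | windmill J≥1.3014
J = 0.1475 → climb

J = 0.1475, regime = climb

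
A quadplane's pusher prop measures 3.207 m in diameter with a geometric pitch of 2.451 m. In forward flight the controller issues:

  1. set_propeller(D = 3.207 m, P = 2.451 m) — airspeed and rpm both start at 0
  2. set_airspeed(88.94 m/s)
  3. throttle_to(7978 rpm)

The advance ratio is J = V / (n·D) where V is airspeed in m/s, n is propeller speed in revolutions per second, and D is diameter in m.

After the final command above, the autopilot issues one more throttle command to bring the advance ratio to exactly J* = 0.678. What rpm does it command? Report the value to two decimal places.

rpm = 2454.26

set_propeller: D = 3.207 m, P = 2.451 m (p = P/D = 0.764266); state ← (V=0, rpm=0)
set_airspeed(88.94): V ← 88.94 m/s
throttle_to(7978): rpm ← 7978
final state: V = 88.94 m/s, rpm = 7978 → n = rpm/60 = 132.966667 rev/s
target J* = 0.678; solve J* = V/(n·D) for n: n = V/(J*·D) = 88.94/(0.678 × 3.207) = 40.904254 rev/s
rpm = 60·n = 2454.255211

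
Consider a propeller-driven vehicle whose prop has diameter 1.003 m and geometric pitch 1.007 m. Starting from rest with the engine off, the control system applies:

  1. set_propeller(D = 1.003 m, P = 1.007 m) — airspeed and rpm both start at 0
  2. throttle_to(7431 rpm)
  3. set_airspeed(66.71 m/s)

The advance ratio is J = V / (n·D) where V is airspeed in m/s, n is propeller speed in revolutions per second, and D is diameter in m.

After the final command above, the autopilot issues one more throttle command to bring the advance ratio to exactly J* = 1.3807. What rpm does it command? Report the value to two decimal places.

set_propeller: D = 1.003 m, P = 1.007 m (p = P/D = 1.003988); state ← (V=0, rpm=0)
throttle_to(7431): rpm ← 7431
set_airspeed(66.71): V ← 66.71 m/s
final state: V = 66.71 m/s, rpm = 7431 → n = rpm/60 = 123.850000 rev/s
target J* = 1.3807; solve J* = V/(n·D) for n: n = V/(J*·D) = 66.71/(1.3807 × 1.003) = 48.171557 rev/s
rpm = 60·n = 2890.293413

rpm = 2890.29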